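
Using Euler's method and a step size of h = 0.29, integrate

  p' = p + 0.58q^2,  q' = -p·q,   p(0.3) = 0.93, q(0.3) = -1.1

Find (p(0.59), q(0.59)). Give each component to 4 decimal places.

1.4032, -0.8033

Euler on (p,q): p_{n+1} = p_n + h·p', q_{n+1} = q_n + h·q'.
0.300000: (0.930000, -1.100000); f=(1.631800, 1.023000) → (1.403222, -0.803330)
(p(0.59), q(0.59)) ≈ (1.4032, -0.8033)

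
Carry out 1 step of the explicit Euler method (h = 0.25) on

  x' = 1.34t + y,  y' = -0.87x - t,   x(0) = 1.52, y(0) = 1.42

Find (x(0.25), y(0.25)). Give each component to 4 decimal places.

1.8750, 1.0894

Euler on (x,y): x_{n+1} = x_n + h·x', y_{n+1} = y_n + h·y'.
0.000000: (1.520000, 1.420000); f=(1.420000, -1.322400) → (1.875000, 1.089400)
(x(0.25), y(0.25)) ≈ (1.8750, 1.0894)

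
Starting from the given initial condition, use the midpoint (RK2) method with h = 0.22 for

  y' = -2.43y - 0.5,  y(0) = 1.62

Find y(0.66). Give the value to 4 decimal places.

Midpoint: k1 = f(s_n, y_n); k2 = f(s_n + h/2, y_n + (h/2)·k1); y_{n+1} = y_n + h·k2.
s=0.000000, y=1.620000:
  k1 = f(0.000000, 1.620000) = -4.436600
  k2 = f(0.110000, 1.131974) = -3.250697
  y ← 1.620000 + 0.22·(-3.250697) = 0.904847
s=0.220000, y=0.904847:
  k1 = f(0.220000, 0.904847) = -2.698777
  k2 = f(0.330000, 0.607981) = -1.977394
  y ← 0.904847 + 0.22·(-1.977394) = 0.469820
s=0.440000, y=0.469820:
  k1 = f(0.440000, 0.469820) = -1.641663
  k2 = f(0.550000, 0.289237) = -1.202846
  y ← 0.469820 + 0.22·(-1.202846) = 0.205194
y(0.66) ≈ 0.2052

0.2052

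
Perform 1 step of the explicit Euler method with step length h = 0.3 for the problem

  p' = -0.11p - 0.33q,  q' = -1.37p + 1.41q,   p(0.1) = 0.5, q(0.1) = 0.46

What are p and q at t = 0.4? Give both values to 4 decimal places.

Euler on (p,q): p_{n+1} = p_n + h·p', q_{n+1} = q_n + h·q'.
0.100000: (0.500000, 0.460000); f=(-0.206800, -0.036400) → (0.437960, 0.449080)
(p(0.4), q(0.4)) ≈ (0.4380, 0.4491)

0.4380, 0.4491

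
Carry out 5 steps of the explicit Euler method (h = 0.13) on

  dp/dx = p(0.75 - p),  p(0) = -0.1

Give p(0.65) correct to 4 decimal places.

-0.1714

Euler: p_{n+1} = p_n + h·f(x_n, p_n).
x=0.000000, p=-0.100000: f=-0.085000 → p ← -0.100000 + 0.13·(-0.085000) = -0.111050
x=0.130000, p=-0.111050: f=-0.095620 → p ← -0.111050 + 0.13·(-0.095620) = -0.123481
x=0.260000, p=-0.123481: f=-0.107858 → p ← -0.123481 + 0.13·(-0.107858) = -0.137502
x=0.390000, p=-0.137502: f=-0.122033 → p ← -0.137502 + 0.13·(-0.122033) = -0.153366
x=0.520000, p=-0.153366: f=-0.138546 → p ← -0.153366 + 0.13·(-0.138546) = -0.171377
p(0.65) ≈ -0.1714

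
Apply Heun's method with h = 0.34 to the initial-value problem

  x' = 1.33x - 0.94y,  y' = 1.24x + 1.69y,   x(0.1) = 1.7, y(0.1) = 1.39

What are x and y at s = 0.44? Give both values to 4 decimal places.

Heun on (x,y): k1 = f(s_n, state_n); k2 = f(s_n + h, state_n + h·k1); state_{n+1} = state_n + (h/2)·(k1 + k2).
0.100000: (1.700000, 1.390000)
  k1 = (0.954400, 4.457100)
  predictor → (2.024496, 2.905414)
  k2 = (-0.038509, 7.420525)
  → (1.855701, 3.409196)
(x(0.44), y(0.44)) ≈ (1.8557, 3.4092)

1.8557, 3.4092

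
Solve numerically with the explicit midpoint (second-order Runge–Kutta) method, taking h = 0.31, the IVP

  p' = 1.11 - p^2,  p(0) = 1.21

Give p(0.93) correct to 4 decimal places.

Midpoint: k1 = f(t_n, p_n); k2 = f(t_n + h/2, p_n + (h/2)·k1); p_{n+1} = p_n + h·k2.
t=0.000000, p=1.210000:
  k1 = f(0.000000, 1.210000) = -0.354100
  k2 = f(0.155000, 1.155115) = -0.224290
  p ← 1.210000 + 0.31·(-0.224290) = 1.140470
t=0.310000, p=1.140470:
  k1 = f(0.310000, 1.140470) = -0.190672
  k2 = f(0.465000, 1.110916) = -0.124134
  p ← 1.140470 + 0.31·(-0.124134) = 1.101989
t=0.620000, p=1.101989:
  k1 = f(0.620000, 1.101989) = -0.104379
  k2 = f(0.775000, 1.085810) = -0.068983
  p ← 1.101989 + 0.31·(-0.068983) = 1.080604
p(0.93) ≈ 1.0806

1.0806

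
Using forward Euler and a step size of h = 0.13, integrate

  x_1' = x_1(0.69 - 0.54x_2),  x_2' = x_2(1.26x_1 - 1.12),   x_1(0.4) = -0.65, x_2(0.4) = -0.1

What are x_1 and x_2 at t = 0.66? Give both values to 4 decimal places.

-0.7806, -0.0552

Euler on (x_1,x_2): x_1_{n+1} = x_1_n + h·x_1', x_2_{n+1} = x_2_n + h·x_2'.
0.400000: (-0.650000, -0.100000); f=(-0.483600, 0.193900) → (-0.712868, -0.074793)
0.530000: (-0.712868, -0.074793); f=(-0.520670, 0.150948) → (-0.780555, -0.055170)
(x_1(0.66), x_2(0.66)) ≈ (-0.7806, -0.0552)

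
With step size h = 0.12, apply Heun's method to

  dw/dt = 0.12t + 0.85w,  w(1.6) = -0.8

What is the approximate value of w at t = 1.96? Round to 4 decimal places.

Heun: k1 = f(t_n, w_n); k2 = f(t_n + h, w_n + h·k1); w_{n+1} = w_n + (h/2)·(k1 + k2).
t=1.600000, w=-0.800000:
  k1 = f(1.600000, -0.800000) = -0.488000
  k2 = f(1.720000, -0.858560) = -0.523376
  w ← -0.800000 + (0.12/2)·(-0.488000 + (-0.523376)) = -0.860683
t=1.720000, w=-0.860683:
  k1 = f(1.720000, -0.860683) = -0.525180
  k2 = f(1.840000, -0.923704) = -0.564349
  w ← -0.860683 + (0.12/2)·(-0.525180 + (-0.564349)) = -0.926054
t=1.840000, w=-0.926054:
  k1 = f(1.840000, -0.926054) = -0.566346
  k2 = f(1.960000, -0.994016) = -0.609713
  w ← -0.926054 + (0.12/2)·(-0.566346 + (-0.609713)) = -0.996618
w(1.96) ≈ -0.9966

-0.9966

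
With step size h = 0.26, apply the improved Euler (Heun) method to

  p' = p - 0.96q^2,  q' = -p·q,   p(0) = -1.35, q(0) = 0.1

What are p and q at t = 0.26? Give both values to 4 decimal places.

Heun on (p,q): k1 = f(t_n, state_n); k2 = f(t_n + h, state_n + h·k1); state_{n+1} = state_n + (h/2)·(k1 + k2).
0.000000: (-1.350000, 0.100000)
  k1 = (-1.359600, 0.135000)
  predictor → (-1.703496, 0.135100)
  k2 = (-1.721018, 0.230142)
  → (-1.750480, 0.147469)
(p(0.26), q(0.26)) ≈ (-1.7505, 0.1475)

-1.7505, 0.1475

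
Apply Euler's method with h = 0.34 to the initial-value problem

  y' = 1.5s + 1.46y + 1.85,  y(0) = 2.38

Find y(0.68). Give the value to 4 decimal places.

Euler: y_{n+1} = y_n + h·f(s_n, y_n).
s=0.000000, y=2.380000: f=5.324800 → y ← 2.380000 + 0.34·5.324800 = 4.190432
s=0.340000, y=4.190432: f=8.478031 → y ← 4.190432 + 0.34·8.478031 = 7.072962
y(0.68) ≈ 7.0730

7.0730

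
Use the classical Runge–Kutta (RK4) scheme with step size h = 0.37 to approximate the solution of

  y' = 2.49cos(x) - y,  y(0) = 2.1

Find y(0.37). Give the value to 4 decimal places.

RK4: k1 = f(x_n, y_n); k2 = f(x_n + h/2, y_n + (h/2)·k1); k3 = f(x_n + h/2, y_n + (h/2)·k2); k4 = f(x_n + h, y_n + h·k3); y_{n+1} = y_n + (h/6)·(k1 + 2k2 + 2k3 + k4).
x=0.000000, y=2.100000:
  k1 = f(0.000000, 2.100000) = 0.390000
  k2 = f(0.185000, 2.172150) = 0.275361
  k3 = f(0.185000, 2.150942) = 0.296569
  k4 = f(0.370000, 2.209731) = 0.111764
  y ← 2.100000 + (0.37/6)·(k1 + 2k2 + 2k3 + k4) = 2.201480
y(0.37) ≈ 2.2015

2.2015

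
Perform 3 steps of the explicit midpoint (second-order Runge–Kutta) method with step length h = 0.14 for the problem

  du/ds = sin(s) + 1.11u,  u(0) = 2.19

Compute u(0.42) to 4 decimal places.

Midpoint: k1 = f(s_n, u_n); k2 = f(s_n + h/2, u_n + (h/2)·k1); u_{n+1} = u_n + h·k2.
s=0.000000, u=2.190000:
  k1 = f(0.000000, 2.190000) = 2.430900
  k2 = f(0.070000, 2.360163) = 2.689724
  u ← 2.190000 + 0.14·2.689724 = 2.566561
s=0.140000, u=2.566561:
  k1 = f(0.140000, 2.566561) = 2.988426
  k2 = f(0.210000, 2.775751) = 3.289544
  u ← 2.566561 + 0.14·3.289544 = 3.027097
s=0.280000, u=3.027097:
  k1 = f(0.280000, 3.027097) = 3.636434
  k2 = f(0.350000, 3.281648) = 3.985527
  u ← 3.027097 + 0.14·3.985527 = 3.585071
u(0.42) ≈ 3.5851

3.5851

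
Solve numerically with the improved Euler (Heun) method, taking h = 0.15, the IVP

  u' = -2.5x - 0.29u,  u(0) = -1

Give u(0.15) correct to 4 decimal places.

-0.9856

Heun: k1 = f(x_n, u_n); k2 = f(x_n + h, u_n + h·k1); u_{n+1} = u_n + (h/2)·(k1 + k2).
x=0.000000, u=-1.000000:
  k1 = f(0.000000, -1.000000) = 0.290000
  k2 = f(0.150000, -0.956500) = -0.097615
  u ← -1.000000 + (0.15/2)·(0.290000 + (-0.097615)) = -0.985571
u(0.15) ≈ -0.9856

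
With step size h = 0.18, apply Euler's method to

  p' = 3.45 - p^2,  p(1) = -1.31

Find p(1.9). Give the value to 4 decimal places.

Euler: p_{n+1} = p_n + h·f(x_n, p_n).
x=1.000000, p=-1.310000: f=1.733900 → p ← -1.310000 + 0.18·1.733900 = -0.997898
x=1.180000, p=-0.997898: f=2.454200 → p ← -0.997898 + 0.18·2.454200 = -0.556142
x=1.360000, p=-0.556142: f=3.140706 → p ← -0.556142 + 0.18·3.140706 = 0.009185
x=1.540000, p=0.009185: f=3.449916 → p ← 0.009185 + 0.18·3.449916 = 0.630170
x=1.720000, p=0.630170: f=3.052886 → p ← 0.630170 + 0.18·3.052886 = 1.179689
p(1.9) ≈ 1.1797

1.1797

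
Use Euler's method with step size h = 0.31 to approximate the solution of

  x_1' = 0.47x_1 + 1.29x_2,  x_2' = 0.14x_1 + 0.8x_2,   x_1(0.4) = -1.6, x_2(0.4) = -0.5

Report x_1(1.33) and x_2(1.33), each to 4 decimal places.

Euler on (x_1,x_2): x_1_{n+1} = x_1_n + h·x_1', x_2_{n+1} = x_2_n + h·x_2'.
0.400000: (-1.600000, -0.500000); f=(-1.397000, -0.624000) → (-2.033070, -0.693440)
0.710000: (-2.033070, -0.693440); f=(-1.850080, -0.839382) → (-2.606595, -0.953648)
1.020000: (-2.606595, -0.953648); f=(-2.455306, -1.127842) → (-3.367740, -1.303279)
(x_1(1.33), x_2(1.33)) ≈ (-3.3677, -1.3033)

-3.3677, -1.3033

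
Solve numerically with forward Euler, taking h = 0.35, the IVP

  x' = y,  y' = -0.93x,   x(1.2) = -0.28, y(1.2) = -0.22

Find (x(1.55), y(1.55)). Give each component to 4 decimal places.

-0.3570, -0.1289

Euler on (x,y): x_{n+1} = x_n + h·x', y_{n+1} = y_n + h·y'.
1.200000: (-0.280000, -0.220000); f=(-0.220000, 0.260400) → (-0.357000, -0.128860)
(x(1.55), y(1.55)) ≈ (-0.3570, -0.1289)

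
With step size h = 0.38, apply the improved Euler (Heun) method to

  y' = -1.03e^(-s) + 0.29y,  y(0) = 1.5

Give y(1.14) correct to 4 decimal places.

Heun: k1 = f(s_n, y_n); k2 = f(s_n + h, y_n + h·k1); y_{n+1} = y_n + (h/2)·(k1 + k2).
s=0.000000, y=1.500000:
  k1 = f(0.000000, 1.500000) = -0.595000
  k2 = f(0.380000, 1.273900) = -0.334946
  y ← 1.500000 + (0.38/2)·(-0.595000 + (-0.334946)) = 1.323310
s=0.380000, y=1.323310:
  k1 = f(0.380000, 1.323310) = -0.320617
  k2 = f(0.760000, 1.201476) = -0.133268
  y ← 1.323310 + (0.38/2)·(-0.320617 + (-0.133268)) = 1.237072
s=0.760000, y=1.237072:
  k1 = f(0.760000, 1.237072) = -0.122946
  k2 = f(1.140000, 1.190353) = 0.015789
  y ← 1.237072 + (0.38/2)·(-0.122946 + 0.015789) = 1.216712
y(1.14) ≈ 1.2167

1.2167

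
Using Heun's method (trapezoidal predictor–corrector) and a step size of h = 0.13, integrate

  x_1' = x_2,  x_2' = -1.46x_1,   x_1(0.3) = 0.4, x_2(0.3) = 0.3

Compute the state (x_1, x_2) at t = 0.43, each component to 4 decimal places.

0.4341, 0.2204

Heun on (x_1,x_2): k1 = f(t_n, state_n); k2 = f(t_n + h, state_n + h·k1); state_{n+1} = state_n + (h/2)·(k1 + k2).
0.300000: (0.400000, 0.300000)
  k1 = (0.300000, -0.584000)
  predictor → (0.439000, 0.224080)
  k2 = (0.224080, -0.640940)
  → (0.434065, 0.220379)
(x_1(0.43), x_2(0.43)) ≈ (0.4341, 0.2204)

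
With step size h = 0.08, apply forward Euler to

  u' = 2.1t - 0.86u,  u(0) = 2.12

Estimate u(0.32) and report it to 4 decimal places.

Euler: u_{n+1} = u_n + h·f(t_n, u_n).
t=0.000000, u=2.120000: f=-1.823200 → u ← 2.120000 + 0.08·(-1.823200) = 1.974144
t=0.080000, u=1.974144: f=-1.529764 → u ← 1.974144 + 0.08·(-1.529764) = 1.851763
t=0.160000, u=1.851763: f=-1.256516 → u ← 1.851763 + 0.08·(-1.256516) = 1.751242
t=0.240000, u=1.751242: f=-1.002068 → u ← 1.751242 + 0.08·(-1.002068) = 1.671076
u(0.32) ≈ 1.6711

1.6711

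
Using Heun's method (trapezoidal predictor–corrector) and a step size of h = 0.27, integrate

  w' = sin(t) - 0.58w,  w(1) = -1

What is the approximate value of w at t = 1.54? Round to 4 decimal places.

Heun: k1 = f(t_n, w_n); k2 = f(t_n + h, w_n + h·k1); w_{n+1} = w_n + (h/2)·(k1 + k2).
t=1.000000, w=-1.000000:
  k1 = f(1.000000, -1.000000) = 1.421471
  k2 = f(1.270000, -0.616203) = 1.312498
  w ← -1.000000 + (0.27/2)·(1.421471 + 1.312498) = -0.630914
t=1.270000, w=-0.630914:
  k1 = f(1.270000, -0.630914) = 1.321031
  k2 = f(1.540000, -0.274236) = 1.158583
  w ← -0.630914 + (0.27/2)·(1.321031 + 1.158583) = -0.296166
w(1.54) ≈ -0.2962

-0.2962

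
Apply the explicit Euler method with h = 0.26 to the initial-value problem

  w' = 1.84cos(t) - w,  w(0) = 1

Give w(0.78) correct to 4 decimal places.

Euler: w_{n+1} = w_n + h·f(t_n, w_n).
t=0.000000, w=1.000000: f=0.840000 → w ← 1.000000 + 0.26·0.840000 = 1.218400
t=0.260000, w=1.218400: f=0.559758 → w ← 1.218400 + 0.26·0.559758 = 1.363937
t=0.520000, w=1.363937: f=0.232850 → w ← 1.363937 + 0.26·0.232850 = 1.424478
w(0.78) ≈ 1.4245

1.4245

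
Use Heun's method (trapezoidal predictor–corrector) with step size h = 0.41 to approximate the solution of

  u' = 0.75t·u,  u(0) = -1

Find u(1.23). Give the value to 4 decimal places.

-1.7458

Heun: k1 = f(t_n, u_n); k2 = f(t_n + h, u_n + h·k1); u_{n+1} = u_n + (h/2)·(k1 + k2).
t=0.000000, u=-1.000000:
  k1 = f(0.000000, -1.000000) = 0.000000
  k2 = f(0.410000, -1.000000) = -0.307500
  u ← -1.000000 + (0.41/2)·(0.000000 + (-0.307500)) = -1.063038
t=0.410000, u=-1.063038:
  k1 = f(0.410000, -1.063038) = -0.326884
  k2 = f(0.820000, -1.197060) = -0.736192
  u ← -1.063038 + (0.41/2)·(-0.326884 + (-0.736192)) = -1.280968
t=0.820000, u=-1.280968:
  k1 = f(0.820000, -1.280968) = -0.787795
  k2 = f(1.230000, -1.603964) = -1.479657
  u ← -1.280968 + (0.41/2)·(-0.787795 + (-1.479657)) = -1.745796
u(1.23) ≈ -1.7458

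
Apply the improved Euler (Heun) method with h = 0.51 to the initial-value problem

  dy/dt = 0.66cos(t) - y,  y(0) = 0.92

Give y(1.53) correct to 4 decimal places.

0.4568

Heun: k1 = f(t_n, y_n); k2 = f(t_n + h, y_n + h·k1); y_{n+1} = y_n + (h/2)·(k1 + k2).
t=0.000000, y=0.920000:
  k1 = f(0.000000, 0.920000) = -0.260000
  k2 = f(0.510000, 0.787400) = -0.211389
  y ← 0.920000 + (0.51/2)·(-0.260000 + (-0.211389)) = 0.799796
t=0.510000, y=0.799796:
  k1 = f(0.510000, 0.799796) = -0.223785
  k2 = f(1.020000, 0.685666) = -0.340244
  y ← 0.799796 + (0.51/2)·(-0.223785 + (-0.340244)) = 0.655969
t=1.020000, y=0.655969:
  k1 = f(1.020000, 0.655969) = -0.310547
  k2 = f(1.530000, 0.497590) = -0.470671
  y ← 0.655969 + (0.51/2)·(-0.310547 + (-0.470671)) = 0.456758
y(1.53) ≈ 0.4568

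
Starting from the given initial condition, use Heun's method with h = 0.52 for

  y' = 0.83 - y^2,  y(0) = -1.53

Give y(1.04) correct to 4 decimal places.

-20.4690

Heun: k1 = f(x_n, y_n); k2 = f(x_n + h, y_n + h·k1); y_{n+1} = y_n + (h/2)·(k1 + k2).
x=0.000000, y=-1.530000:
  k1 = f(0.000000, -1.530000) = -1.510900
  k2 = f(0.520000, -2.315668) = -4.532318
  y ← -1.530000 + (0.52/2)·(-1.510900 + (-4.532318)) = -3.101237
x=0.520000, y=-3.101237:
  k1 = f(0.520000, -3.101237) = -8.787669
  k2 = f(1.040000, -7.670825) = -58.011554
  y ← -3.101237 + (0.52/2)·(-8.787669 + (-58.011554)) = -20.469035
y(1.04) ≈ -20.4690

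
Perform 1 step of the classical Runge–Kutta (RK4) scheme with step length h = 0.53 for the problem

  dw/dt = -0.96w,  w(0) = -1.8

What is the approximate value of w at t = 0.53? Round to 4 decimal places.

RK4: k1 = f(t_n, w_n); k2 = f(t_n + h/2, w_n + (h/2)·k1); k3 = f(t_n + h/2, w_n + (h/2)·k2); k4 = f(t_n + h, w_n + h·k3); w_{n+1} = w_n + (h/6)·(k1 + 2k2 + 2k3 + k4).
t=0.000000, w=-1.800000:
  k1 = f(0.000000, -1.800000) = 1.728000
  k2 = f(0.265000, -1.342080) = 1.288397
  k3 = f(0.265000, -1.458575) = 1.400232
  k4 = f(0.530000, -1.057877) = 1.015562
  w ← -1.800000 + (0.53/6)·(k1 + 2k2 + 2k3 + k4) = -1.082661
w(0.53) ≈ -1.0827

-1.0827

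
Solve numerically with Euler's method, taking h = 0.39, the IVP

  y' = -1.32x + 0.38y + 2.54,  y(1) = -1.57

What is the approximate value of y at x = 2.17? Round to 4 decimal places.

Euler: y_{n+1} = y_n + h·f(x_n, y_n).
x=1.000000, y=-1.570000: f=0.623400 → y ← -1.570000 + 0.39·0.623400 = -1.326874
x=1.390000, y=-1.326874: f=0.200988 → y ← -1.326874 + 0.39·0.200988 = -1.248489
x=1.780000, y=-1.248489: f=-0.284026 → y ← -1.248489 + 0.39·(-0.284026) = -1.359259
y(2.17) ≈ -1.3593

-1.3593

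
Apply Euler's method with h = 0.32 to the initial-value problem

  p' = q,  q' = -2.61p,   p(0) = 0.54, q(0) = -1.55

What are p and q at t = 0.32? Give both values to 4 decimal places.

0.0440, -2.0010

Euler on (p,q): p_{n+1} = p_n + h·p', q_{n+1} = q_n + h·q'.
0.000000: (0.540000, -1.550000); f=(-1.550000, -1.409400) → (0.044000, -2.001008)
(p(0.32), q(0.32)) ≈ (0.0440, -2.0010)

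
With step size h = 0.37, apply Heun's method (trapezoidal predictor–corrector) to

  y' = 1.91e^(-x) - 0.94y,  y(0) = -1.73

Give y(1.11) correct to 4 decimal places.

0.0748

Heun: k1 = f(x_n, y_n); k2 = f(x_n + h, y_n + h·k1); y_{n+1} = y_n + (h/2)·(k1 + k2).
x=0.000000, y=-1.730000:
  k1 = f(0.000000, -1.730000) = 3.536200
  k2 = f(0.370000, -0.421606) = 1.715612
  y ← -1.730000 + (0.37/2)·(3.536200 + 1.715612) = -0.758415
x=0.370000, y=-0.758415:
  k1 = f(0.370000, -0.758415) = 2.032212
  k2 = f(0.740000, -0.006496) = 0.917394
  y ← -0.758415 + (0.37/2)·(2.032212 + 0.917394) = -0.212738
x=0.740000, y=-0.212738:
  k1 = f(0.740000, -0.212738) = 1.111261
  k2 = f(1.110000, 0.198429) = 0.442934
  y ← -0.212738 + (0.37/2)·(1.111261 + 0.442934) = 0.074789
y(1.11) ≈ 0.0748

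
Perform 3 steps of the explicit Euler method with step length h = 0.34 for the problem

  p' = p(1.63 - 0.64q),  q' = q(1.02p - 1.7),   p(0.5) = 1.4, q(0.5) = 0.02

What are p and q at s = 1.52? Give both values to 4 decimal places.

Euler on (p,q): p_{n+1} = p_n + h·p', q_{n+1} = q_n + h·q'.
0.500000: (1.400000, 0.020000); f=(2.264080, -0.005440) → (2.169787, 0.018150)
0.840000: (2.169787, 0.018150); f=(3.511548, 0.009314) → (3.363714, 0.021317)
1.180000: (3.363714, 0.021317); f=(5.436962, 0.036900) → (5.212281, 0.033863)
(p(1.52), q(1.52)) ≈ (5.2123, 0.0339)

5.2123, 0.0339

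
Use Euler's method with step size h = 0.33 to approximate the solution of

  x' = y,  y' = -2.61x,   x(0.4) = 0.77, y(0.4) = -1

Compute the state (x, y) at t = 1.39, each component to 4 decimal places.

Euler on (x,y): x_{n+1} = x_n + h·x', y_{n+1} = y_n + h·y'.
0.400000: (0.770000, -1.000000); f=(-1.000000, -2.009700) → (0.440000, -1.663201)
0.730000: (0.440000, -1.663201); f=(-1.663201, -1.148400) → (-0.108856, -2.042173)
1.060000: (-0.108856, -2.042173); f=(-2.042173, 0.284115) → (-0.782773, -1.948415)
(x(1.39), y(1.39)) ≈ (-0.7828, -1.9484)

-0.7828, -1.9484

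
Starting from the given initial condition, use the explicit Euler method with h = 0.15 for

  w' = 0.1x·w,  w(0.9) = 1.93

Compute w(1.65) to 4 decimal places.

Euler: w_{n+1} = w_n + h·f(x_n, w_n).
x=0.900000, w=1.930000: f=0.173700 → w ← 1.930000 + 0.15·0.173700 = 1.956055
x=1.050000, w=1.956055: f=0.205386 → w ← 1.956055 + 0.15·0.205386 = 1.986863
x=1.200000, w=1.986863: f=0.238424 → w ← 1.986863 + 0.15·0.238424 = 2.022626
x=1.350000, w=2.022626: f=0.273055 → w ← 2.022626 + 0.15·0.273055 = 2.063585
x=1.500000, w=2.063585: f=0.309538 → w ← 2.063585 + 0.15·0.309538 = 2.110015
w(1.65) ≈ 2.1100

2.1100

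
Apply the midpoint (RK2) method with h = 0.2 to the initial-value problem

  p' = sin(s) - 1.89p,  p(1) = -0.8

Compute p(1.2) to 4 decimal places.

Midpoint: k1 = f(s_n, p_n); k2 = f(s_n + h/2, p_n + (h/2)·k1); p_{n+1} = p_n + h·k2.
s=1.000000, p=-0.800000:
  k1 = f(1.000000, -0.800000) = 2.353471
  k2 = f(1.100000, -0.564653) = 1.958401
  p ← -0.800000 + 0.2·1.958401 = -0.408320
p(1.2) ≈ -0.4083

-0.4083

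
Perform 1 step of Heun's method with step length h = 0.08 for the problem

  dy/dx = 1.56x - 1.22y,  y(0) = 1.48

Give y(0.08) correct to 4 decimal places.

Heun: k1 = f(x_n, y_n); k2 = f(x_n + h, y_n + h·k1); y_{n+1} = y_n + (h/2)·(k1 + k2).
x=0.000000, y=1.480000:
  k1 = f(0.000000, 1.480000) = -1.805600
  k2 = f(0.080000, 1.335552) = -1.504573
  y ← 1.480000 + (0.08/2)·(-1.805600 + (-1.504573)) = 1.347593
y(0.08) ≈ 1.3476

1.3476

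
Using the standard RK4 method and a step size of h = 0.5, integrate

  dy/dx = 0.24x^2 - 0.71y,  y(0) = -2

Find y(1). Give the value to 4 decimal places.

-0.9158

RK4: k1 = f(x_n, y_n); k2 = f(x_n + h/2, y_n + (h/2)·k1); k3 = f(x_n + h/2, y_n + (h/2)·k2); k4 = f(x_n + h, y_n + h·k3); y_{n+1} = y_n + (h/6)·(k1 + 2k2 + 2k3 + k4).
x=0.000000, y=-2.000000:
  k1 = f(0.000000, -2.000000) = 1.420000
  k2 = f(0.250000, -1.645000) = 1.182950
  k3 = f(0.250000, -1.704263) = 1.225026
  k4 = f(0.500000, -1.387487) = 1.045116
  y ← -2.000000 + (0.5/6)·(k1 + 2k2 + 2k3 + k4) = -1.393244
x=0.500000, y=-1.393244:
  k1 = f(0.500000, -1.393244) = 1.049203
  k2 = f(0.750000, -1.130943) = 0.937970
  k3 = f(0.750000, -1.158752) = 0.957714
  k4 = f(1.000000, -0.914387) = 0.889215
  y ← -1.393244 + (0.5/6)·(k1 + 2k2 + 2k3 + k4) = -0.915762
y(1) ≈ -0.9158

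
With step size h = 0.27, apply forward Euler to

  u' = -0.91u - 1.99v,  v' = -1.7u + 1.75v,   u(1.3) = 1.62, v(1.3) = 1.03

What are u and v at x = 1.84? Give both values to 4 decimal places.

Euler on (u,v): u_{n+1} = u_n + h·u', v_{n+1} = v_n + h·v'.
1.300000: (1.620000, 1.030000); f=(-3.523900, -0.951500) → (0.668547, 0.773095)
1.570000: (0.668547, 0.773095); f=(-2.146837, 0.216386) → (0.088901, 0.831519)
(u(1.84), v(1.84)) ≈ (0.0889, 0.8315)

0.0889, 0.8315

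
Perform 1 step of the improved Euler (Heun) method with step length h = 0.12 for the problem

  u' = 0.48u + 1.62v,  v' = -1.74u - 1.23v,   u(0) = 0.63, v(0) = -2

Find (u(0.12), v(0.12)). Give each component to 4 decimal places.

0.2832, -1.8116

Heun on (u,v): k1 = f(t_n, state_n); k2 = f(t_n + h, state_n + h·k1); state_{n+1} = state_n + (h/2)·(k1 + k2).
0.000000: (0.630000, -2.000000)
  k1 = (-2.937600, 1.363800)
  predictor → (0.277488, -1.836344)
  k2 = (-2.841683, 1.775874)
  → (0.283243, -1.811620)
(u(0.12), v(0.12)) ≈ (0.2832, -1.8116)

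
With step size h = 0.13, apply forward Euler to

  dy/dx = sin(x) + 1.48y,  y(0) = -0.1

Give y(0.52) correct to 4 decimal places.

Euler: y_{n+1} = y_n + h·f(x_n, y_n).
x=0.000000, y=-0.100000: f=-0.148000 → y ← -0.100000 + 0.13·(-0.148000) = -0.119240
x=0.130000, y=-0.119240: f=-0.046841 → y ← -0.119240 + 0.13·(-0.046841) = -0.125329
x=0.260000, y=-0.125329: f=0.071593 → y ← -0.125329 + 0.13·0.071593 = -0.116022
x=0.390000, y=-0.116022: f=0.208476 → y ← -0.116022 + 0.13·0.208476 = -0.088920
y(0.52) ≈ -0.0889

-0.0889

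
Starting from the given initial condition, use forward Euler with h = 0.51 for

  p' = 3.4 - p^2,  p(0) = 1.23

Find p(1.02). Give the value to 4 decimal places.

Euler: p_{n+1} = p_n + h·f(s_n, p_n).
s=0.000000, p=1.230000: f=1.887100 → p ← 1.230000 + 0.51·1.887100 = 2.192421
s=0.510000, p=2.192421: f=-1.406710 → p ← 2.192421 + 0.51·(-1.406710) = 1.474999
p(1.02) ≈ 1.4750

1.4750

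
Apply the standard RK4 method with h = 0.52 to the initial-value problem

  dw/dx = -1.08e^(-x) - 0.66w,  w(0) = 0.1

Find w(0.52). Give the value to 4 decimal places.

RK4: k1 = f(x_n, w_n); k2 = f(x_n + h/2, w_n + (h/2)·k1); k3 = f(x_n + h/2, w_n + (h/2)·k2); k4 = f(x_n + h, w_n + h·k3); w_{n+1} = w_n + (h/6)·(k1 + 2k2 + 2k3 + k4).
x=0.000000, w=0.100000:
  k1 = f(0.000000, 0.100000) = -1.146000
  k2 = f(0.260000, -0.197960) = -0.702082
  k3 = f(0.260000, -0.082541) = -0.778258
  k4 = f(0.520000, -0.304694) = -0.440984
  w ← 0.100000 + (0.52/6)·(k1 + 2k2 + 2k3 + k4) = -0.294131
w(0.52) ≈ -0.2941

-0.2941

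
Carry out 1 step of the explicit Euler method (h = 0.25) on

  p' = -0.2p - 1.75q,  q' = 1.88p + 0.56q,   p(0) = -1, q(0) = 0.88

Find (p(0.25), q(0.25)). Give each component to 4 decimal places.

-1.3350, 0.5332

Euler on (p,q): p_{n+1} = p_n + h·p', q_{n+1} = q_n + h·q'.
0.000000: (-1.000000, 0.880000); f=(-1.340000, -1.387200) → (-1.335000, 0.533200)
(p(0.25), q(0.25)) ≈ (-1.3350, 0.5332)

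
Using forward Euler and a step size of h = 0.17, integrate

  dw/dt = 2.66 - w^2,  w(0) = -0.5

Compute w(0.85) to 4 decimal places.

Euler: w_{n+1} = w_n + h·f(t_n, w_n).
t=0.000000, w=-0.500000: f=2.410000 → w ← -0.500000 + 0.17·2.410000 = -0.090300
t=0.170000, w=-0.090300: f=2.651846 → w ← -0.090300 + 0.17·2.651846 = 0.360514
t=0.340000, w=0.360514: f=2.530030 → w ← 0.360514 + 0.17·2.530030 = 0.790619
t=0.510000, w=0.790619: f=2.034922 → w ← 0.790619 + 0.17·2.034922 = 1.136556
t=0.680000, w=1.136556: f=1.368241 → w ← 1.136556 + 0.17·1.368241 = 1.369157
w(0.85) ≈ 1.3692

1.3692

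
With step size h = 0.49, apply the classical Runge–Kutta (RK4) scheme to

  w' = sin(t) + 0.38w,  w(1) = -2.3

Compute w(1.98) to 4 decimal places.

-2.2041

RK4: k1 = f(t_n, w_n); k2 = f(t_n + h/2, w_n + (h/2)·k1); k3 = f(t_n + h/2, w_n + (h/2)·k2); k4 = f(t_n + h, w_n + h·k3); w_{n+1} = w_n + (h/6)·(k1 + 2k2 + 2k3 + k4).
t=1.000000, w=-2.300000:
  k1 = f(1.000000, -2.300000) = -0.032529
  k2 = f(1.245000, -2.307970) = 0.070368
  k3 = f(1.245000, -2.282760) = 0.079947
  k4 = f(1.490000, -2.260826) = 0.137624
  w ← -2.300000 + (0.49/6)·(k1 + 2k2 + 2k3 + k4) = -2.266866
t=1.490000, w=-2.266866:
  k1 = f(1.490000, -2.266866) = 0.135329
  k2 = f(1.735000, -2.233710) = 0.137739
  k3 = f(1.735000, -2.233120) = 0.137963
  k4 = f(1.980000, -2.199264) = 0.081718
  w ← -2.266866 + (0.49/6)·(k1 + 2k2 + 2k3 + k4) = -2.204109
w(1.98) ≈ -2.2041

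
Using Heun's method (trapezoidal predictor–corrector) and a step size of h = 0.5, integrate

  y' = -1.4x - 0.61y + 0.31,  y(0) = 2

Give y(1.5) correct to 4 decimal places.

Heun: k1 = f(x_n, y_n); k2 = f(x_n + h, y_n + h·k1); y_{n+1} = y_n + (h/2)·(k1 + k2).
x=0.000000, y=2.000000:
  k1 = f(0.000000, 2.000000) = -0.910000
  k2 = f(0.500000, 1.545000) = -1.332450
  y ← 2.000000 + (0.5/2)·(-0.910000 + (-1.332450)) = 1.439388
x=0.500000, y=1.439388:
  k1 = f(0.500000, 1.439388) = -1.268026
  k2 = f(1.000000, 0.805374) = -1.581278
  y ← 1.439388 + (0.5/2)·(-1.268026 + (-1.581278)) = 0.727061
x=1.000000, y=0.727061:
  k1 = f(1.000000, 0.727061) = -1.533507
  k2 = f(1.500000, -0.039692) = -1.765788
  y ← 0.727061 + (0.5/2)·(-1.533507 + (-1.765788)) = -0.097762
y(1.5) ≈ -0.0978

-0.0978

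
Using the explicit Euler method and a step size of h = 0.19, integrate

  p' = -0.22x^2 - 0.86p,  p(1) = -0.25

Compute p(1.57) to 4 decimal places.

-0.3048

Euler: p_{n+1} = p_n + h·f(x_n, p_n).
x=1.000000, p=-0.250000: f=-0.005000 → p ← -0.250000 + 0.19·(-0.005000) = -0.250950
x=1.190000, p=-0.250950: f=-0.095725 → p ← -0.250950 + 0.19·(-0.095725) = -0.269138
x=1.380000, p=-0.269138: f=-0.187510 → p ← -0.269138 + 0.19·(-0.187510) = -0.304765
p(1.57) ≈ -0.3048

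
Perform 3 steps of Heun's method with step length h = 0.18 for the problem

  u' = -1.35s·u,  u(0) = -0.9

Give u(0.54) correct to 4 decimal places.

Heun: k1 = f(s_n, u_n); k2 = f(s_n + h, u_n + h·k1); u_{n+1} = u_n + (h/2)·(k1 + k2).
s=0.000000, u=-0.900000:
  k1 = f(0.000000, -0.900000) = 0.000000
  k2 = f(0.180000, -0.900000) = 0.218700
  u ← -0.900000 + (0.18/2)·(0.000000 + 0.218700) = -0.880317
s=0.180000, u=-0.880317:
  k1 = f(0.180000, -0.880317) = 0.213917
  k2 = f(0.360000, -0.841812) = 0.409121
  u ← -0.880317 + (0.18/2)·(0.213917 + 0.409121) = -0.824244
s=0.360000, u=-0.824244:
  k1 = f(0.360000, -0.824244) = 0.400582
  k2 = f(0.540000, -0.752139) = 0.548309
  u ← -0.824244 + (0.18/2)·(0.400582 + 0.548309) = -0.738843
u(0.54) ≈ -0.7388

-0.7388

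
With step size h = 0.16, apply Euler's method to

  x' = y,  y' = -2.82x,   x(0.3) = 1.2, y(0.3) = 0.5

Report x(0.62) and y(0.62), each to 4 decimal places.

1.2734, -0.6190

Euler on (x,y): x_{n+1} = x_n + h·x', y_{n+1} = y_n + h·y'.
0.300000: (1.200000, 0.500000); f=(0.500000, -3.384000) → (1.280000, -0.041440)
0.460000: (1.280000, -0.041440); f=(-0.041440, -3.609600) → (1.273370, -0.618976)
(x(0.62), y(0.62)) ≈ (1.2734, -0.6190)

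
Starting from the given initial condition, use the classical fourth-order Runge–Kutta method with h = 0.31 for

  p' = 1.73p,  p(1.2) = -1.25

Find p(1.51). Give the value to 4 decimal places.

-2.1366

RK4: k1 = f(x_n, p_n); k2 = f(x_n + h/2, p_n + (h/2)·k1); k3 = f(x_n + h/2, p_n + (h/2)·k2); k4 = f(x_n + h, p_n + h·k3); p_{n+1} = p_n + (h/6)·(k1 + 2k2 + 2k3 + k4).
x=1.200000, p=-1.250000:
  k1 = f(1.200000, -1.250000) = -2.162500
  k2 = f(1.355000, -1.585187) = -2.742374
  k3 = f(1.355000, -1.675068) = -2.897868
  k4 = f(1.510000, -2.148339) = -3.716626
  p ← -1.250000 + (0.31/6)·(k1 + 2k2 + 2k3 + k4) = -2.136580
p(1.51) ≈ -2.1366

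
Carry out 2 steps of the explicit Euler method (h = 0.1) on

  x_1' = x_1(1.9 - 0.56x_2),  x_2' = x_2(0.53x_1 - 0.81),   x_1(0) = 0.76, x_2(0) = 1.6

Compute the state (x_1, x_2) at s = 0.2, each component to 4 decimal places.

0.9233, 1.4786

Euler on (x_1,x_2): x_1_{n+1} = x_1_n + h·x_1', x_2_{n+1} = x_2_n + h·x_2'.
0.000000: (0.760000, 1.600000); f=(0.763040, -0.651520) → (0.836304, 1.534848)
0.100000: (0.836304, 1.534848); f=(0.870162, -0.562919) → (0.923320, 1.478556)
(x_1(0.2), x_2(0.2)) ≈ (0.9233, 1.4786)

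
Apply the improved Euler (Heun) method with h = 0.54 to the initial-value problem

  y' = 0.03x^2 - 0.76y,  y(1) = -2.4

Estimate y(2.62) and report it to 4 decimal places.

Heun: k1 = f(x_n, y_n); k2 = f(x_n + h, y_n + h·k1); y_{n+1} = y_n + (h/2)·(k1 + k2).
x=1.000000, y=-2.400000:
  k1 = f(1.000000, -2.400000) = 1.854000
  k2 = f(1.540000, -1.398840) = 1.134266
  y ← -2.400000 + (0.54/2)·(1.854000 + 1.134266) = -1.593168
x=1.540000, y=-1.593168:
  k1 = f(1.540000, -1.593168) = 1.281956
  k2 = f(2.080000, -0.900912) = 0.814485
  y ← -1.593168 + (0.54/2)·(1.281956 + 0.814485) = -1.027129
x=2.080000, y=-1.027129:
  k1 = f(2.080000, -1.027129) = 0.910410
  k2 = f(2.620000, -0.535508) = 0.612918
  y ← -1.027129 + (0.54/2)·(0.910410 + 0.612918) = -0.615831
y(2.62) ≈ -0.6158

-0.6158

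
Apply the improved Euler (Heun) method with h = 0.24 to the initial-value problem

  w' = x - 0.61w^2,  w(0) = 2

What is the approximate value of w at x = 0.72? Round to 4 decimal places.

Heun: k1 = f(x_n, w_n); k2 = f(x_n + h, w_n + h·k1); w_{n+1} = w_n + (h/2)·(k1 + k2).
x=0.000000, w=2.000000:
  k1 = f(0.000000, 2.000000) = -2.440000
  k2 = f(0.240000, 1.414400) = -0.980322
  w ← 2.000000 + (0.24/2)·(-2.440000 + (-0.980322)) = 1.589561
x=0.240000, w=1.589561:
  k1 = f(0.240000, 1.589561) = -1.301290
  k2 = f(0.480000, 1.277252) = -0.515137
  w ← 1.589561 + (0.24/2)·(-1.301290 + (-0.515137)) = 1.371590
x=0.480000, w=1.371590:
  k1 = f(0.480000, 1.371590) = -0.667568
  k2 = f(0.720000, 1.211374) = -0.175130
  w ← 1.371590 + (0.24/2)·(-0.667568 + (-0.175130)) = 1.270466
w(0.72) ≈ 1.2705

1.2705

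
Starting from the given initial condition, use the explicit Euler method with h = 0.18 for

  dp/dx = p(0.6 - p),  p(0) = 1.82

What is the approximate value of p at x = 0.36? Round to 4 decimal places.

1.2106

Euler: p_{n+1} = p_n + h·f(x_n, p_n).
x=0.000000, p=1.820000: f=-2.220400 → p ← 1.820000 + 0.18·(-2.220400) = 1.420328
x=0.180000, p=1.420328: f=-1.165135 → p ← 1.420328 + 0.18·(-1.165135) = 1.210604
p(0.36) ≈ 1.2106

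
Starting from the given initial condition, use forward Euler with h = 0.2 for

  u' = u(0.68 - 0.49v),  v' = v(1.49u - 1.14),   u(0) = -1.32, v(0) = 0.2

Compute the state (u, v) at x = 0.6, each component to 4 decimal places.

Euler on (u,v): u_{n+1} = u_n + h·u', v_{n+1} = v_n + h·v'.
0.000000: (-1.320000, 0.200000); f=(-0.768240, -0.621360) → (-1.473648, 0.075728)
0.200000: (-1.473648, 0.075728); f=(-0.947398, -0.252609) → (-1.663128, 0.025206)
0.400000: (-1.663128, 0.025206); f=(-1.110385, -0.091198) → (-1.885205, 0.006967)
(u(0.6), v(0.6)) ≈ (-1.8852, 0.0070)

-1.8852, 0.0070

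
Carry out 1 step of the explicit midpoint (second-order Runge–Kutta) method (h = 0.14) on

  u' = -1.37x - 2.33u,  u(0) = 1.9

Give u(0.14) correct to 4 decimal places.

Midpoint: k1 = f(x_n, u_n); k2 = f(x_n + h/2, u_n + (h/2)·k1); u_{n+1} = u_n + h·k2.
x=0.000000, u=1.900000:
  k1 = f(0.000000, 1.900000) = -4.427000
  k2 = f(0.070000, 1.590110) = -3.800856
  u ← 1.900000 + 0.14·(-3.800856) = 1.367880
u(0.14) ≈ 1.3679

1.3679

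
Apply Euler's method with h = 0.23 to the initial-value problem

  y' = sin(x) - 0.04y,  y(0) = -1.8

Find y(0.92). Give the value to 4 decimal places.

-1.4356

Euler: y_{n+1} = y_n + h·f(x_n, y_n).
x=0.000000, y=-1.800000: f=0.072000 → y ← -1.800000 + 0.23·0.072000 = -1.783440
x=0.230000, y=-1.783440: f=0.299315 → y ← -1.783440 + 0.23·0.299315 = -1.714598
x=0.460000, y=-1.714598: f=0.512532 → y ← -1.714598 + 0.23·0.512532 = -1.596715
x=0.690000, y=-1.596715: f=0.700406 → y ← -1.596715 + 0.23·0.700406 = -1.435622
y(0.92) ≈ -1.4356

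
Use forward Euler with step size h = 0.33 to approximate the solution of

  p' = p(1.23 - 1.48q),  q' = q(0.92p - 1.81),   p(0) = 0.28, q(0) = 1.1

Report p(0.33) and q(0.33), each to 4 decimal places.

Euler on (p,q): p_{n+1} = p_n + h·p', q_{n+1} = q_n + h·q'.
0.000000: (0.280000, 1.100000); f=(-0.111440, -1.707640) → (0.243225, 0.536479)
(p(0.33), q(0.33)) ≈ (0.2432, 0.5365)

0.2432, 0.5365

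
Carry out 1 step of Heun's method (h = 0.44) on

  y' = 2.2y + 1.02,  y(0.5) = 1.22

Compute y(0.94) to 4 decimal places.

Heun: k1 = f(t_n, y_n); k2 = f(t_n + h, y_n + h·k1); y_{n+1} = y_n + (h/2)·(k1 + k2).
t=0.500000, y=1.220000:
  k1 = f(0.500000, 1.220000) = 3.704000
  k2 = f(0.940000, 2.849760) = 7.289472
  y ← 1.220000 + (0.44/2)·(3.704000 + 7.289472) = 3.638564
y(0.94) ≈ 3.6386

3.6386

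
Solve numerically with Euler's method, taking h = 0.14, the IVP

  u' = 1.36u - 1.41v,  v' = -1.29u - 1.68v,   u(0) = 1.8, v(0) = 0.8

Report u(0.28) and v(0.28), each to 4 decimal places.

Euler on (u,v): u_{n+1} = u_n + h·u', v_{n+1} = v_n + h·v'.
0.000000: (1.800000, 0.800000); f=(1.320000, -3.666000) → (1.984800, 0.286760)
0.140000: (1.984800, 0.286760); f=(2.294996, -3.042149) → (2.306099, -0.139141)
(u(0.28), v(0.28)) ≈ (2.3061, -0.1391)

2.3061, -0.1391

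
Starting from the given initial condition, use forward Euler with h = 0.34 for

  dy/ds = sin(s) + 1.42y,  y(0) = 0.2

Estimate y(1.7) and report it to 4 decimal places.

3.0354

Euler: y_{n+1} = y_n + h·f(s_n, y_n).
s=0.000000, y=0.200000: f=0.284000 → y ← 0.200000 + 0.34·0.284000 = 0.296560
s=0.340000, y=0.296560: f=0.754602 → y ← 0.296560 + 0.34·0.754602 = 0.553125
s=0.680000, y=0.553125: f=1.414230 → y ← 0.553125 + 0.34·1.414230 = 1.033963
s=1.020000, y=1.033963: f=2.320336 → y ← 1.033963 + 0.34·2.320336 = 1.822877
s=1.360000, y=1.822877: f=3.566350 → y ← 1.822877 + 0.34·3.566350 = 3.035436
y(1.7) ≈ 3.0354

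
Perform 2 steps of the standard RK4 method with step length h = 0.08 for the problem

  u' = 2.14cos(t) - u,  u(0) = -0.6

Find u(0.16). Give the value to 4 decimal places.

-0.1963

RK4: k1 = f(t_n, u_n); k2 = f(t_n + h/2, u_n + (h/2)·k1); k3 = f(t_n + h/2, u_n + (h/2)·k2); k4 = f(t_n + h, u_n + h·k3); u_{n+1} = u_n + (h/6)·(k1 + 2k2 + 2k3 + k4).
t=0.000000, u=-0.600000:
  k1 = f(0.000000, -0.600000) = 2.740000
  k2 = f(0.040000, -0.490400) = 2.628688
  k3 = f(0.040000, -0.494852) = 2.633141
  k4 = f(0.080000, -0.389349) = 2.522504
  u ← -0.600000 + (0.08/6)·(k1 + 2k2 + 2k3 + k4) = -0.389518
t=0.080000, u=-0.389518:
  k1 = f(0.080000, -0.389518) = 2.522673
  k2 = f(0.120000, -0.288611) = 2.413221
  k3 = f(0.120000, -0.292989) = 2.417599
  k4 = f(0.160000, -0.196110) = 2.308776
  u ← -0.389518 + (0.08/6)·(k1 + 2k2 + 2k3 + k4) = -0.196277
u(0.16) ≈ -0.1963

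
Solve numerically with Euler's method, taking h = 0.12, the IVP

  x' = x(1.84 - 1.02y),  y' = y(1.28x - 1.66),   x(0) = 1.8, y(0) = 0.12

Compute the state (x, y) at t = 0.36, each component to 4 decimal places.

Euler on (x,y): x_{n+1} = x_n + h·x', y_{n+1} = y_n + h·y'.
0.000000: (1.800000, 0.120000); f=(3.091680, 0.077280) → (2.171002, 0.129274)
0.120000: (2.171002, 0.129274); f=(3.708377, 0.144642) → (2.616007, 0.146631)
0.240000: (2.616007, 0.146631); f=(4.422194, 0.247584) → (3.146670, 0.176341)
(x(0.36), y(0.36)) ≈ (3.1467, 0.1763)

3.1467, 0.1763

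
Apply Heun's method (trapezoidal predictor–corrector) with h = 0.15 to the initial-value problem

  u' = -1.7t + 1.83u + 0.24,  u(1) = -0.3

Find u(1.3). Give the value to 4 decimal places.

Heun: k1 = f(t_n, u_n); k2 = f(t_n + h, u_n + h·k1); u_{n+1} = u_n + (h/2)·(k1 + k2).
t=1.000000, u=-0.300000:
  k1 = f(1.000000, -0.300000) = -2.009000
  k2 = f(1.150000, -0.601350) = -2.815470
  u ← -0.300000 + (0.15/2)·(-2.009000 + (-2.815470)) = -0.661835
t=1.150000, u=-0.661835:
  k1 = f(1.150000, -0.661835) = -2.926159
  k2 = f(1.300000, -1.100759) = -3.984389
  u ← -0.661835 + (0.15/2)·(-2.926159 + (-3.984389)) = -1.180126
u(1.3) ≈ -1.1801

-1.1801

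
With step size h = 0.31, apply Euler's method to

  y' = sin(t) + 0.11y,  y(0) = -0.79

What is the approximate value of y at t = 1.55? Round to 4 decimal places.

-0.0868

Euler: y_{n+1} = y_n + h·f(t_n, y_n).
t=0.000000, y=-0.790000: f=-0.086900 → y ← -0.790000 + 0.31·(-0.086900) = -0.816939
t=0.310000, y=-0.816939: f=0.215195 → y ← -0.816939 + 0.31·0.215195 = -0.750228
t=0.620000, y=-0.750228: f=0.498510 → y ← -0.750228 + 0.31·0.498510 = -0.595690
t=0.930000, y=-0.595690: f=0.736094 → y ← -0.595690 + 0.31·0.736094 = -0.367501
t=1.240000, y=-0.367501: f=0.905359 → y ← -0.367501 + 0.31·0.905359 = -0.086840
y(1.55) ≈ -0.0868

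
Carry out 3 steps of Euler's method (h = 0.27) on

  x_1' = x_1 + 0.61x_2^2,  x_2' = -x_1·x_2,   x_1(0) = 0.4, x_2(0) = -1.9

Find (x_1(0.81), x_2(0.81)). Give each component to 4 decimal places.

2.6125, -0.5882

Euler on (x_1,x_2): x_1_{n+1} = x_1_n + h·x_1', x_2_{n+1} = x_2_n + h·x_2'.
0.000000: (0.400000, -1.900000); f=(2.602100, 0.760000) → (1.102567, -1.694800)
0.270000: (1.102567, -1.694800); f=(2.854699, 1.868631) → (1.873336, -1.190270)
0.540000: (1.873336, -1.190270); f=(2.737548, 2.229775) → (2.612474, -0.588231)
(x_1(0.81), x_2(0.81)) ≈ (2.6125, -0.5882)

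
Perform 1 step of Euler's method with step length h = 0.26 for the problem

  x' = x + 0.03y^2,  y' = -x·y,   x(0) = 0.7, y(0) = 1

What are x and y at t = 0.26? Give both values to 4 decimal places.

0.8898, 0.8180

Euler on (x,y): x_{n+1} = x_n + h·x', y_{n+1} = y_n + h·y'.
0.000000: (0.700000, 1.000000); f=(0.730000, -0.700000) → (0.889800, 0.818000)
(x(0.26), y(0.26)) ≈ (0.8898, 0.8180)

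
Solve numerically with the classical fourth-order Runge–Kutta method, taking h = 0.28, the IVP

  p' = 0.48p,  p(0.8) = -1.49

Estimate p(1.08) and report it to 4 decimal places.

-1.7043

RK4: k1 = f(x_n, p_n); k2 = f(x_n + h/2, p_n + (h/2)·k1); k3 = f(x_n + h/2, p_n + (h/2)·k2); k4 = f(x_n + h, p_n + h·k3); p_{n+1} = p_n + (h/6)·(k1 + 2k2 + 2k3 + k4).
x=0.800000, p=-1.490000:
  k1 = f(0.800000, -1.490000) = -0.715200
  k2 = f(0.940000, -1.590128) = -0.763261
  k3 = f(0.940000, -1.596857) = -0.766491
  k4 = f(1.080000, -1.704618) = -0.818216
  p ← -1.490000 + (0.28/6)·(k1 + 2k2 + 2k3 + k4) = -1.704336
p(1.08) ≈ -1.7043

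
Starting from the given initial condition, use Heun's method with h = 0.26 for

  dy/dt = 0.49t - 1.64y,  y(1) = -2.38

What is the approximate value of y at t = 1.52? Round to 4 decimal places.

Heun: k1 = f(t_n, y_n); k2 = f(t_n + h, y_n + h·k1); y_{n+1} = y_n + (h/2)·(k1 + k2).
t=1.000000, y=-2.380000:
  k1 = f(1.000000, -2.380000) = 4.393200
  k2 = f(1.260000, -1.237768) = 2.647340
  y ← -2.380000 + (0.26/2)·(4.393200 + 2.647340) = -1.464730
t=1.260000, y=-1.464730:
  k1 = f(1.260000, -1.464730) = 3.019557
  k2 = f(1.520000, -0.679645) = 1.859418
  y ← -1.464730 + (0.26/2)·(3.019557 + 1.859418) = -0.830463
y(1.52) ≈ -0.8305

-0.8305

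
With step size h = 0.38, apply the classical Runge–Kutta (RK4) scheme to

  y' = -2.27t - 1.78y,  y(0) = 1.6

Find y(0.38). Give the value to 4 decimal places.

RK4: k1 = f(t_n, y_n); k2 = f(t_n + h/2, y_n + (h/2)·k1); k3 = f(t_n + h/2, y_n + (h/2)·k2); k4 = f(t_n + h, y_n + h·k3); y_{n+1} = y_n + (h/6)·(k1 + 2k2 + 2k3 + k4).
t=0.000000, y=1.600000:
  k1 = f(0.000000, 1.600000) = -2.848000
  k2 = f(0.190000, 1.058880) = -2.316106
  k3 = f(0.190000, 1.159940) = -2.495993
  k4 = f(0.380000, 0.651523) = -2.022310
  y ← 1.600000 + (0.38/6)·(k1 + 2k2 + 2k3 + k4) = 0.682014
y(0.38) ≈ 0.6820

0.6820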